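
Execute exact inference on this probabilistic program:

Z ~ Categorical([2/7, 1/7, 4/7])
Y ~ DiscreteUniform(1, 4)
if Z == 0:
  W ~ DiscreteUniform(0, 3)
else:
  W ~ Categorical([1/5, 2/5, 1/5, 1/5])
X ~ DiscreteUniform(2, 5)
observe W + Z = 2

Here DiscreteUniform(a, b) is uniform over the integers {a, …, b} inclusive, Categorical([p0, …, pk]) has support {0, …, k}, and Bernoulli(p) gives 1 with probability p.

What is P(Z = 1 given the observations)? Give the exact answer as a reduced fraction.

Enumerate traces; 48 have nonzero weight after conditioning:
  (Z=0, Y=1, W=2, X=2) weight 1/224
  (Z=0, Y=1, W=2, X=3) weight 1/224
  (Z=0, Y=1, W=2, X=4) weight 1/224
  (Z=0, Y=1, W=2, X=5) weight 1/224
  (Z=0, Y=2, W=2, X=2) weight 1/224
  (Z=0, Y=2, W=2, X=3) weight 1/224
  (Z=0, Y=2, W=2, X=4) weight 1/224
  (Z=0, Y=2, W=2, X=5) weight 1/224
  (Z=1, Y=1, W=1, X=2) weight 1/280
  (Z=2, Y=1, W=0, X=2) weight 1/140
  … 38 more
Group by Z:
  weight(Z=0) = 1/14
  weight(Z=1) = 2/35
  weight(Z=2) = 4/35
Total weight = 1/14 + 2/35 + 4/35 = 17/70
P(Z=0 | obs) = 1/14 / 17/70 = 5/17
P(Z=1 | obs) = 2/35 / 17/70 = 4/17
P(Z=2 | obs) = 4/35 / 17/70 = 8/17

P(Z = 1 | obs) = 4/17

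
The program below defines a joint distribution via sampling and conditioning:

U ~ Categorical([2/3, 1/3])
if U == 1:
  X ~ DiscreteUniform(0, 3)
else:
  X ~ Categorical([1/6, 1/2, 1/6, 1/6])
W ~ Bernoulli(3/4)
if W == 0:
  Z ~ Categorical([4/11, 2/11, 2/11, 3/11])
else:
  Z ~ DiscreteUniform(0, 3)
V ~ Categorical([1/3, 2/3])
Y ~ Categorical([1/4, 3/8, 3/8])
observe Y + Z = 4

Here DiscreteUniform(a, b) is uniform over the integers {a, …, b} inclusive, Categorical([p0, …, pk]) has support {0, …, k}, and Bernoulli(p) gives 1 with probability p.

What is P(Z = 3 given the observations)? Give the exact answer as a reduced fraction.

Enumerate traces; 64 have nonzero weight after conditioning:
  (U=0, X=0, W=0, Z=2, V=0, Y=2) weight 1/1584
  (U=0, X=0, W=0, Z=2, V=1, Y=2) weight 1/792
  (U=0, X=0, W=0, Z=3, V=0, Y=1) weight 1/1056
  (U=0, X=0, W=0, Z=3, V=1, Y=1) weight 1/528
  (U=0, X=0, W=1, Z=2, V=0, Y=2) weight 1/384
  (U=0, X=0, W=1, Z=2, V=1, Y=2) weight 1/192
  (U=0, X=0, W=1, Z=3, V=0, Y=1) weight 1/384
  (U=0, X=0, W=1, Z=3, V=1, Y=1) weight 1/192
  … 56 more
Group by Z:
  weight(Z=2) = 123/1408
  weight(Z=3) = 135/1408
Total weight = 123/1408 + 135/1408 = 129/704
P(Z=2 | obs) = 123/1408 / 129/704 = 41/86
P(Z=3 | obs) = 135/1408 / 129/704 = 45/86

P(Z = 3 | obs) = 45/86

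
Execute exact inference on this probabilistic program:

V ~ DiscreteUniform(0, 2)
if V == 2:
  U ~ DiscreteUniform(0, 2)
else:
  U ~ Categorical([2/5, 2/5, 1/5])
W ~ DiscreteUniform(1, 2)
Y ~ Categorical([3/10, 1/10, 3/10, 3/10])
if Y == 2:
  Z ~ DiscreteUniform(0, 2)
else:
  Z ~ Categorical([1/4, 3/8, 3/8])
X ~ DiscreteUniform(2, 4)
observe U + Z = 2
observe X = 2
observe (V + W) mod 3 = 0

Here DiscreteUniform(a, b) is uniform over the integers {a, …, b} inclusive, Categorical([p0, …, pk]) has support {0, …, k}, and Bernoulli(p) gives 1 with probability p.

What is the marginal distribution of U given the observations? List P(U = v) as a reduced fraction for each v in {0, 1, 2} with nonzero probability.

P(U=0) = 29/74, P(U=1) = 29/74, P(U=2) = 8/37

Enumerate traces; 24 have nonzero weight after conditioning:
  (V=1, U=0, W=2, Y=0, Z=2, X=2) weight 1/400
  (V=1, U=0, W=2, Y=1, Z=2, X=2) weight 1/1200
  (V=1, U=0, W=2, Y=2, Z=2, X=2) weight 1/450
  (V=1, U=0, W=2, Y=3, Z=2, X=2) weight 1/400
  (V=1, U=1, W=2, Y=0, Z=1, X=2) weight 1/400
  (V=1, U=1, W=2, Y=1, Z=1, X=2) weight 1/1200
  (V=1, U=1, W=2, Y=2, Z=1, X=2) weight 1/450
  (V=1, U=1, W=2, Y=3, Z=1, X=2) weight 1/400
  (V=1, U=2, W=2, Y=0, Z=0, X=2) weight 1/1200
  … 15 more
Group by U:
  weight(U=0) = 319/21600
  weight(U=1) = 319/21600
  weight(U=2) = 11/1350
Total weight = 319/21600 + 319/21600 + 11/1350 = 407/10800
P(U=0 | obs) = 319/21600 / 407/10800 = 29/74
P(U=1 | obs) = 319/21600 / 407/10800 = 29/74
P(U=2 | obs) = 11/1350 / 407/10800 = 8/37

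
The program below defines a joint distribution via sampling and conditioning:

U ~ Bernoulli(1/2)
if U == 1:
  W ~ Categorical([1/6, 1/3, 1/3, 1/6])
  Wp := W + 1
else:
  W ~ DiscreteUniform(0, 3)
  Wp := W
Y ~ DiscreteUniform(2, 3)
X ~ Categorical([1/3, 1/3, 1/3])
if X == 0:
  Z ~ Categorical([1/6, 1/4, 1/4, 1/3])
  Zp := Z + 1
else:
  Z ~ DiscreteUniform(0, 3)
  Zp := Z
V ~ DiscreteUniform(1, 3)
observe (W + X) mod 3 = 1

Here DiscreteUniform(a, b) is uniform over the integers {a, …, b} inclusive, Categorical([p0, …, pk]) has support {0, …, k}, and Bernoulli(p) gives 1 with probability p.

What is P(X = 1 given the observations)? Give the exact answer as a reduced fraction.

Enumerate traces; 192 have nonzero weight after conditioning:
  (U=0, W=0, Y=2, X=1, Z=0, V=1) weight 1/576
  (U=0, W=0, Y=2, X=1, Z=0, V=2) weight 1/576
  (U=0, W=0, Y=2, X=1, Z=0, V=3) weight 1/576
  (U=0, W=0, Y=2, X=1, Z=1, V=1) weight 1/576
  (U=0, W=0, Y=2, X=1, Z=1, V=2) weight 1/576
  (U=0, W=0, Y=2, X=1, Z=1, V=3) weight 1/576
  (U=0, W=0, Y=2, X=1, Z=2, V=1) weight 1/576
  (U=0, W=0, Y=2, X=1, Z=2, V=2) weight 1/576
  (U=0, W=1, Y=2, X=0, Z=0, V=1) weight 1/864
  (U=0, W=2, Y=2, X=2, Z=0, V=1) weight 1/576
  … 182 more
Group by X:
  weight(X=0) = 7/72
  weight(X=1) = 5/36
  weight(X=2) = 7/72
Total weight = 7/72 + 5/36 + 7/72 = 1/3
P(X=0 | obs) = 7/72 / 1/3 = 7/24
P(X=1 | obs) = 5/36 / 1/3 = 5/12
P(X=2 | obs) = 7/72 / 1/3 = 7/24

P(X = 1 | obs) = 5/12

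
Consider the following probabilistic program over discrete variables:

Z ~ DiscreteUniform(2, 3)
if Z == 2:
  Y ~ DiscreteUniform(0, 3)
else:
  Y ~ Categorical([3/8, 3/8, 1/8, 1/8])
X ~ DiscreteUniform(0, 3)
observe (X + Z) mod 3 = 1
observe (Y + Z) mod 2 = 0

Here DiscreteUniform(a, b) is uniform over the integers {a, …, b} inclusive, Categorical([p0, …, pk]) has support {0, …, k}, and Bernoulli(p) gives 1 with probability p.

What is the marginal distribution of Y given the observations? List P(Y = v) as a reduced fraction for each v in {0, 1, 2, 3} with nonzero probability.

Enumerate traces; 4 have nonzero weight after conditioning:
  (Z=2, Y=0, X=2) weight 1/32
  (Z=2, Y=2, X=2) weight 1/32
  (Z=3, Y=1, X=1) weight 3/64
  (Z=3, Y=3, X=1) weight 1/64
Group by Y:
  weight(Y=0) = 1/32
  weight(Y=1) = 3/64
  weight(Y=2) = 1/32
  weight(Y=3) = 1/64
Total weight = 1/32 + 3/64 + 1/32 + 1/64 = 1/8
P(Y=0 | obs) = 1/32 / 1/8 = 1/4
P(Y=1 | obs) = 3/64 / 1/8 = 3/8
P(Y=2 | obs) = 1/32 / 1/8 = 1/4
P(Y=3 | obs) = 1/64 / 1/8 = 1/8

P(Y=0) = 1/4, P(Y=1) = 3/8, P(Y=2) = 1/4, P(Y=3) = 1/8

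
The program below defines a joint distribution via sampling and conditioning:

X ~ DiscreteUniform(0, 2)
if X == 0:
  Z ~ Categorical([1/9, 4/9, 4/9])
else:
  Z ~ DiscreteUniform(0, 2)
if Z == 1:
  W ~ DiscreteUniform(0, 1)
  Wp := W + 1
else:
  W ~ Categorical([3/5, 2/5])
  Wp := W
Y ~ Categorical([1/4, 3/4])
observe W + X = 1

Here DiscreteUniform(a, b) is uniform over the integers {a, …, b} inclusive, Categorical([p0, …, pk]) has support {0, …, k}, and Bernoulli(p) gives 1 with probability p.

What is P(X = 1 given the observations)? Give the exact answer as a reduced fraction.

P(X = 1 | obs) = 51/91

Enumerate traces; 12 have nonzero weight after conditioning:
  (X=0, Z=0, W=1, Y=0) weight 1/270
  (X=0, Z=0, W=1, Y=1) weight 1/90
  (X=0, Z=1, W=1, Y=0) weight 1/54
  (X=0, Z=1, W=1, Y=1) weight 1/18
  (X=0, Z=2, W=1, Y=0) weight 2/135
  (X=0, Z=2, W=1, Y=1) weight 2/45
  (X=1, Z=0, W=0, Y=0) weight 1/60
  (X=1, Z=0, W=0, Y=1) weight 1/20
  … 4 more
Group by X:
  weight(X=0) = 4/27
  weight(X=1) = 17/90
Total weight = 4/27 + 17/90 = 91/270
P(X=0 | obs) = 4/27 / 91/270 = 40/91
P(X=1 | obs) = 17/90 / 91/270 = 51/91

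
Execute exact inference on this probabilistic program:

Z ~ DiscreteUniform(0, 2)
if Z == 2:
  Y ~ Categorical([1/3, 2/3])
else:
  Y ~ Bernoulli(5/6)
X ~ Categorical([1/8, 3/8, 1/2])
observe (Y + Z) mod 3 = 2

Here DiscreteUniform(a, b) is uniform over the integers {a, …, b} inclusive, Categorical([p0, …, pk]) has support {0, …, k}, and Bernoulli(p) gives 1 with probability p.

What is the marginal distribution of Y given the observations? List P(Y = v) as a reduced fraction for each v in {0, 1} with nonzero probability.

P(Y=0) = 2/7, P(Y=1) = 5/7

Enumerate traces; 6 have nonzero weight after conditioning:
  (Z=1, Y=1, X=0) weight 5/144
  (Z=1, Y=1, X=1) weight 5/48
  (Z=1, Y=1, X=2) weight 5/36
  (Z=2, Y=0, X=0) weight 1/72
  (Z=2, Y=0, X=1) weight 1/24
  (Z=2, Y=0, X=2) weight 1/18
Group by Y:
  weight(Y=0) = 1/9
  weight(Y=1) = 5/18
Total weight = 1/9 + 5/18 = 7/18
P(Y=0 | obs) = 1/9 / 7/18 = 2/7
P(Y=1 | obs) = 5/18 / 7/18 = 5/7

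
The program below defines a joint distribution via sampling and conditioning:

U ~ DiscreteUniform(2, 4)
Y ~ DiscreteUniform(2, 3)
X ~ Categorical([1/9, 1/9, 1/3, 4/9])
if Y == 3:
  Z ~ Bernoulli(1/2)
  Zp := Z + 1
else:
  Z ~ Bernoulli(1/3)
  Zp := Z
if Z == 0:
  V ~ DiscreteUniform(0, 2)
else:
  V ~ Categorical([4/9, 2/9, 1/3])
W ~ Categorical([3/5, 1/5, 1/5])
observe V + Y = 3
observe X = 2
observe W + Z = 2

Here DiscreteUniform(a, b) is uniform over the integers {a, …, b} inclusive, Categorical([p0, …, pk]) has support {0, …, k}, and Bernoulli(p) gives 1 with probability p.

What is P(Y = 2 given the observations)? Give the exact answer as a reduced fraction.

Enumerate traces; 12 have nonzero weight after conditioning:
  (U=2, Y=2, X=2, Z=0, V=1, W=2) weight 1/405
  (U=2, Y=2, X=2, Z=1, V=1, W=1) weight 1/1215
  (U=2, Y=3, X=2, Z=0, V=0, W=2) weight 1/540
  (U=2, Y=3, X=2, Z=1, V=0, W=1) weight 1/405
  (U=3, Y=2, X=2, Z=0, V=1, W=2) weight 1/405
  (U=3, Y=2, X=2, Z=1, V=1, W=1) weight 1/1215
  (U=3, Y=3, X=2, Z=0, V=0, W=2) weight 1/540
  (U=3, Y=3, X=2, Z=1, V=0, W=1) weight 1/405
  … 4 more
Group by Y:
  weight(Y=2) = 4/405
  weight(Y=3) = 7/540
Total weight = 4/405 + 7/540 = 37/1620
P(Y=2 | obs) = 4/405 / 37/1620 = 16/37
P(Y=3 | obs) = 7/540 / 37/1620 = 21/37

P(Y = 2 | obs) = 16/37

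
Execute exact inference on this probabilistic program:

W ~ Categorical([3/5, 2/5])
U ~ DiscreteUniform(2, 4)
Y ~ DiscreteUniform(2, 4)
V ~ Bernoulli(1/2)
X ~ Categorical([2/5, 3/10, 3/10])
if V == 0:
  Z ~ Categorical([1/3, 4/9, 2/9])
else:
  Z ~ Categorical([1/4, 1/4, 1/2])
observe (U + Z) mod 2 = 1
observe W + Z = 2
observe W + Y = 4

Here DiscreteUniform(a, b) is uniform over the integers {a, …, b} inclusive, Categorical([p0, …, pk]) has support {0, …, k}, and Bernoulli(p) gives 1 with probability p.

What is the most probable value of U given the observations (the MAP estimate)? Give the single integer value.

Enumerate traces; 18 have nonzero weight after conditioning:
  (W=0, U=3, Y=4, V=0, X=0, Z=2) weight 2/675
  (W=0, U=3, Y=4, V=0, X=1, Z=2) weight 1/450
  (W=0, U=3, Y=4, V=0, X=2, Z=2) weight 1/450
  (W=0, U=3, Y=4, V=1, X=0, Z=2) weight 1/150
  (W=0, U=3, Y=4, V=1, X=1, Z=2) weight 1/200
  (W=0, U=3, Y=4, V=1, X=2, Z=2) weight 1/200
  (W=1, U=2, Y=3, V=0, X=0, Z=1) weight 8/2025
  (W=1, U=2, Y=3, V=0, X=1, Z=1) weight 2/675
  (W=1, U=4, Y=3, V=0, X=0, Z=1) weight 8/2025
  … 9 more
Group by U:
  weight(U=2) = 5/324
  weight(U=3) = 13/540
  weight(U=4) = 5/324
Total weight = 5/324 + 13/540 + 5/324 = 89/1620
P(U=2 | obs) = 5/324 / 89/1620 = 25/89
P(U=3 | obs) = 13/540 / 89/1620 = 39/89
P(U=4 | obs) = 5/324 / 89/1620 = 25/89
argmax = 3

argmax_v P(U = v | obs) = 3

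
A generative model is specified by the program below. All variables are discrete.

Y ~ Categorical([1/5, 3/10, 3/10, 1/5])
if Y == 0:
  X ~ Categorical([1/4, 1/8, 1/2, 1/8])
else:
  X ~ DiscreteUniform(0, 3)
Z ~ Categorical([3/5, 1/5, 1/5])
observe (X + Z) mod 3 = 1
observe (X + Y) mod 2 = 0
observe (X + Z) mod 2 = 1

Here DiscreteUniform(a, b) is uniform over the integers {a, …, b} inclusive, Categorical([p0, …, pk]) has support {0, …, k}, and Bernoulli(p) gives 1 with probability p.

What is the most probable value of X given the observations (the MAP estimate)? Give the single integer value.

argmax_v P(X = v | obs) = 1

Enumerate traces; 4 have nonzero weight after conditioning:
  (Y=0, X=0, Z=1) weight 1/100
  (Y=1, X=1, Z=0) weight 9/200
  (Y=2, X=0, Z=1) weight 3/200
  (Y=3, X=1, Z=0) weight 3/100
Group by X:
  weight(X=0) = 1/40
  weight(X=1) = 3/40
Total weight = 1/40 + 3/40 = 1/10
P(X=0 | obs) = 1/40 / 1/10 = 1/4
P(X=1 | obs) = 3/40 / 1/10 = 3/4
argmax = 1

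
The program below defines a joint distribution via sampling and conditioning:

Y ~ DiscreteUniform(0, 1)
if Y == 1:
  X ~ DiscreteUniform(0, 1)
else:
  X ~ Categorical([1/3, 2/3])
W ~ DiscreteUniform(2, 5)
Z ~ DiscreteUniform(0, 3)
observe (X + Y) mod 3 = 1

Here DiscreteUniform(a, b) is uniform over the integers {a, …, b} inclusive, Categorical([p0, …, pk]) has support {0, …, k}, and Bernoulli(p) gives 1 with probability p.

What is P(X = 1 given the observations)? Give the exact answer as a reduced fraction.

P(X = 1 | obs) = 4/7

Enumerate traces; 32 have nonzero weight after conditioning:
  (Y=0, X=1, W=2, Z=0) weight 1/48
  (Y=0, X=1, W=2, Z=1) weight 1/48
  (Y=0, X=1, W=2, Z=2) weight 1/48
  (Y=0, X=1, W=2, Z=3) weight 1/48
  (Y=0, X=1, W=3, Z=0) weight 1/48
  (Y=0, X=1, W=3, Z=1) weight 1/48
  (Y=0, X=1, W=3, Z=2) weight 1/48
  (Y=0, X=1, W=3, Z=3) weight 1/48
  (Y=1, X=0, W=2, Z=0) weight 1/64
  … 23 more
Group by X:
  weight(X=0) = 1/4
  weight(X=1) = 1/3
Total weight = 1/4 + 1/3 = 7/12
P(X=0 | obs) = 1/4 / 7/12 = 3/7
P(X=1 | obs) = 1/3 / 7/12 = 4/7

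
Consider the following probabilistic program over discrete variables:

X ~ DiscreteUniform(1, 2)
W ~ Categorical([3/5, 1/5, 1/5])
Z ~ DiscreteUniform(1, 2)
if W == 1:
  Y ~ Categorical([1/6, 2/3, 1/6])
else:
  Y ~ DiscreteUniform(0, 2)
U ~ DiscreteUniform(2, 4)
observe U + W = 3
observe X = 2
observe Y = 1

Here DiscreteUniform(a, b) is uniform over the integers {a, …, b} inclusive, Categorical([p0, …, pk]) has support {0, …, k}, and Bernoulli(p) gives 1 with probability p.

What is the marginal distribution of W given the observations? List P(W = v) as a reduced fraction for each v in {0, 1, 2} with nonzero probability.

P(W=0) = 3/5, P(W=1) = 2/5

Enumerate traces; 4 have nonzero weight after conditioning:
  (X=2, W=0, Z=1, Y=1, U=3) weight 1/60
  (X=2, W=0, Z=2, Y=1, U=3) weight 1/60
  (X=2, W=1, Z=1, Y=1, U=2) weight 1/90
  (X=2, W=1, Z=2, Y=1, U=2) weight 1/90
Group by W:
  weight(W=0) = 1/30
  weight(W=1) = 1/45
Total weight = 1/30 + 1/45 = 1/18
P(W=0 | obs) = 1/30 / 1/18 = 3/5
P(W=1 | obs) = 1/45 / 1/18 = 2/5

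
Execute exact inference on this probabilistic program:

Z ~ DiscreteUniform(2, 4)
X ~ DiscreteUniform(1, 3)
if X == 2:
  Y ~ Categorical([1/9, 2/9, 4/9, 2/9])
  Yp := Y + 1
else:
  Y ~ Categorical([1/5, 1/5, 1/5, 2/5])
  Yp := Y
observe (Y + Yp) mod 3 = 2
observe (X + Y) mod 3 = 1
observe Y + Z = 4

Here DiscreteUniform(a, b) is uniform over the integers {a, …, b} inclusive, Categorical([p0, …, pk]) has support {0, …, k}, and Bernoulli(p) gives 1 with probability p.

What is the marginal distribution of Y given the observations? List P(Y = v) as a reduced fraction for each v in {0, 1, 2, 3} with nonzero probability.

P(Y=1) = 9/29, P(Y=2) = 20/29

Enumerate traces; 2 have nonzero weight after conditioning:
  (Z=2, X=2, Y=2) weight 4/81
  (Z=3, X=3, Y=1) weight 1/45
Group by Y:
  weight(Y=1) = 1/45
  weight(Y=2) = 4/81
Total weight = 1/45 + 4/81 = 29/405
P(Y=1 | obs) = 1/45 / 29/405 = 9/29
P(Y=2 | obs) = 4/81 / 29/405 = 20/29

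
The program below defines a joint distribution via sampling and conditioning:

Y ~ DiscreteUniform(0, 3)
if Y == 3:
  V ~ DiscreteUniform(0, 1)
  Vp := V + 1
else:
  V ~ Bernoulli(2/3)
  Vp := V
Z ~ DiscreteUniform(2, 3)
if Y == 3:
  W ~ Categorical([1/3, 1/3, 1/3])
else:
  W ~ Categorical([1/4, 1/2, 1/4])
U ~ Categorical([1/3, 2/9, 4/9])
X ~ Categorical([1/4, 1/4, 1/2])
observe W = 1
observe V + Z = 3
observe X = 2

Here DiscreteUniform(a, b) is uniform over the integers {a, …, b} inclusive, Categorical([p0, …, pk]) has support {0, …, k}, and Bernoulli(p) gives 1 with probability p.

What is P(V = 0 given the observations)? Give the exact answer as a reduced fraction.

Enumerate traces; 24 have nonzero weight after conditioning:
  (Y=0, V=0, Z=3, W=1, U=0, X=2) weight 1/288
  (Y=0, V=0, Z=3, W=1, U=1, X=2) weight 1/432
  (Y=0, V=0, Z=3, W=1, U=2, X=2) weight 1/216
  (Y=0, V=1, Z=2, W=1, U=0, X=2) weight 1/144
  (Y=0, V=1, Z=2, W=1, U=1, X=2) weight 1/216
  (Y=0, V=1, Z=2, W=1, U=2, X=2) weight 1/108
  (Y=1, V=0, Z=3, W=1, U=0, X=2) weight 1/288
  (Y=1, V=0, Z=3, W=1, U=1, X=2) weight 1/432
  … 16 more
Group by V:
  weight(V=0) = 1/24
  weight(V=1) = 7/96
Total weight = 1/24 + 7/96 = 11/96
P(V=0 | obs) = 1/24 / 11/96 = 4/11
P(V=1 | obs) = 7/96 / 11/96 = 7/11

P(V = 0 | obs) = 4/11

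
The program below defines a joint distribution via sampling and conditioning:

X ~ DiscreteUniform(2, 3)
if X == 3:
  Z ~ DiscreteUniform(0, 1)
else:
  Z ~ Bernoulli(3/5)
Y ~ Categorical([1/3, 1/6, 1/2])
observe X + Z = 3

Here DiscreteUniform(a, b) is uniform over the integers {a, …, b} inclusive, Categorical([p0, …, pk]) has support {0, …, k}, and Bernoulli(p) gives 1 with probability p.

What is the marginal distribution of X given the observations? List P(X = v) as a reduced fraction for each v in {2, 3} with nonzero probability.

Enumerate traces; 6 have nonzero weight after conditioning:
  (X=2, Z=1, Y=0) weight 1/10
  (X=2, Z=1, Y=1) weight 1/20
  (X=2, Z=1, Y=2) weight 3/20
  (X=3, Z=0, Y=0) weight 1/12
  (X=3, Z=0, Y=1) weight 1/24
  (X=3, Z=0, Y=2) weight 1/8
Group by X:
  weight(X=2) = 3/10
  weight(X=3) = 1/4
Total weight = 3/10 + 1/4 = 11/20
P(X=2 | obs) = 3/10 / 11/20 = 6/11
P(X=3 | obs) = 1/4 / 11/20 = 5/11

P(X=2) = 6/11, P(X=3) = 5/11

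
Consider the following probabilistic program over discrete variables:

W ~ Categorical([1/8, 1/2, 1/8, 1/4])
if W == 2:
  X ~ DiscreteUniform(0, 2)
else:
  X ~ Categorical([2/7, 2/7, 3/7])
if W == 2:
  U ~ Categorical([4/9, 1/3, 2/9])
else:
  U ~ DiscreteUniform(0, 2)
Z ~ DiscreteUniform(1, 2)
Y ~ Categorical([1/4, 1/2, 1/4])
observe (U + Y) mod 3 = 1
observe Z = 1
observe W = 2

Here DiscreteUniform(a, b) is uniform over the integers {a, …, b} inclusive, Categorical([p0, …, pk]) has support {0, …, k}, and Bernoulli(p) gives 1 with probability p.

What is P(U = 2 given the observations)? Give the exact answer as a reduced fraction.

Enumerate traces; 9 have nonzero weight after conditioning:
  (W=2, X=0, U=0, Z=1, Y=1) weight 1/216
  (W=2, X=0, U=1, Z=1, Y=0) weight 1/576
  (W=2, X=0, U=2, Z=1, Y=2) weight 1/864
  (W=2, X=1, U=0, Z=1, Y=1) weight 1/216
  (W=2, X=1, U=1, Z=1, Y=0) weight 1/576
  (W=2, X=1, U=2, Z=1, Y=2) weight 1/864
  (W=2, X=2, U=0, Z=1, Y=1) weight 1/216
  (W=2, X=2, U=1, Z=1, Y=0) weight 1/576
  … 1 more
Group by U:
  weight(U=0) = 1/72
  weight(U=1) = 1/192
  weight(U=2) = 1/288
Total weight = 1/72 + 1/192 + 1/288 = 13/576
P(U=0 | obs) = 1/72 / 13/576 = 8/13
P(U=1 | obs) = 1/192 / 13/576 = 3/13
P(U=2 | obs) = 1/288 / 13/576 = 2/13

P(U = 2 | obs) = 2/13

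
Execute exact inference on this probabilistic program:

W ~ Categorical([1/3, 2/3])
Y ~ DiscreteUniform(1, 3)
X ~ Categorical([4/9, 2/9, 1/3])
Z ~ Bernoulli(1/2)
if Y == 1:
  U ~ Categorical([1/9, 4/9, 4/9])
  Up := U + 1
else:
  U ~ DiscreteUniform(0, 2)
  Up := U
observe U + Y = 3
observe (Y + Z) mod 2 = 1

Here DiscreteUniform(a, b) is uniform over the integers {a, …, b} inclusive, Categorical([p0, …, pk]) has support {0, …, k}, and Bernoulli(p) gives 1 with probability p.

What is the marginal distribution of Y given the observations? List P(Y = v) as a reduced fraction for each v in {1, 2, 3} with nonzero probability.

P(Y=1) = 2/5, P(Y=2) = 3/10, P(Y=3) = 3/10

Enumerate traces; 18 have nonzero weight after conditioning:
  (W=0, Y=1, X=0, Z=0, U=2) weight 8/729
  (W=0, Y=1, X=1, Z=0, U=2) weight 4/729
  (W=0, Y=1, X=2, Z=0, U=2) weight 2/243
  (W=0, Y=2, X=0, Z=1, U=1) weight 2/243
  (W=0, Y=2, X=1, Z=1, U=1) weight 1/243
  (W=0, Y=2, X=2, Z=1, U=1) weight 1/162
  (W=0, Y=3, X=0, Z=0, U=0) weight 2/243
  (W=0, Y=3, X=1, Z=0, U=0) weight 1/243
  … 10 more
Group by Y:
  weight(Y=1) = 2/27
  weight(Y=2) = 1/18
  weight(Y=3) = 1/18
Total weight = 2/27 + 1/18 + 1/18 = 5/27
P(Y=1 | obs) = 2/27 / 5/27 = 2/5
P(Y=2 | obs) = 1/18 / 5/27 = 3/10
P(Y=3 | obs) = 1/18 / 5/27 = 3/10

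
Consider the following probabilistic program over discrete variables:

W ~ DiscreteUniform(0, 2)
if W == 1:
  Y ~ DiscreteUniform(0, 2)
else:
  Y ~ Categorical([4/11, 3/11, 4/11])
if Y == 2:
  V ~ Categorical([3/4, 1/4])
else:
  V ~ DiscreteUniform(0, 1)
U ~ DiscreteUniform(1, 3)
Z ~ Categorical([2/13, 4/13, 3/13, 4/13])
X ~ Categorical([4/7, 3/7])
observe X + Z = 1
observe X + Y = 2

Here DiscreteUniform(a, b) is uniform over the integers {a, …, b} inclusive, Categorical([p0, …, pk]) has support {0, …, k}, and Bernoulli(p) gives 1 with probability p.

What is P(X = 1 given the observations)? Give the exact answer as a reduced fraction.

Enumerate traces; 36 have nonzero weight after conditioning:
  (W=0, Y=1, V=0, U=1, Z=0, X=1) weight 1/1001
  (W=0, Y=1, V=0, U=2, Z=0, X=1) weight 1/1001
  (W=0, Y=1, V=0, U=3, Z=0, X=1) weight 1/1001
  (W=0, Y=1, V=1, U=1, Z=0, X=1) weight 1/1001
  (W=0, Y=1, V=1, U=2, Z=0, X=1) weight 1/1001
  (W=0, Y=1, V=1, U=3, Z=0, X=1) weight 1/1001
  (W=0, Y=2, V=0, U=1, Z=1, X=0) weight 16/3003
  (W=0, Y=2, V=0, U=2, Z=1, X=0) weight 16/3003
  … 28 more
Group by X:
  weight(X=0) = 80/1287
  weight(X=1) = 58/3003
Total weight = 80/1287 + 58/3003 = 734/9009
P(X=0 | obs) = 80/1287 / 734/9009 = 280/367
P(X=1 | obs) = 58/3003 / 734/9009 = 87/367

P(X = 1 | obs) = 87/367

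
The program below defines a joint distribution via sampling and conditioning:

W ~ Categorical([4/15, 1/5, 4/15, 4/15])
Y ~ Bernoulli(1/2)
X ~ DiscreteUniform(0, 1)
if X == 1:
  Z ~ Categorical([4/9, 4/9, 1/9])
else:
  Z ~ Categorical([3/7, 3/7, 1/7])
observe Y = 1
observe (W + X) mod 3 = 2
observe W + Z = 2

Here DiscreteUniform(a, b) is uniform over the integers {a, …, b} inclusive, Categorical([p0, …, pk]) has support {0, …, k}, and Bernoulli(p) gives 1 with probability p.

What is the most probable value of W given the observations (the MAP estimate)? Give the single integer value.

Enumerate traces; 2 have nonzero weight after conditioning:
  (W=1, Y=1, X=1, Z=1) weight 1/45
  (W=2, Y=1, X=0, Z=0) weight 1/35
Group by W:
  weight(W=1) = 1/45
  weight(W=2) = 1/35
Total weight = 1/45 + 1/35 = 16/315
P(W=1 | obs) = 1/45 / 16/315 = 7/16
P(W=2 | obs) = 1/35 / 16/315 = 9/16
argmax = 2

argmax_v P(W = v | obs) = 2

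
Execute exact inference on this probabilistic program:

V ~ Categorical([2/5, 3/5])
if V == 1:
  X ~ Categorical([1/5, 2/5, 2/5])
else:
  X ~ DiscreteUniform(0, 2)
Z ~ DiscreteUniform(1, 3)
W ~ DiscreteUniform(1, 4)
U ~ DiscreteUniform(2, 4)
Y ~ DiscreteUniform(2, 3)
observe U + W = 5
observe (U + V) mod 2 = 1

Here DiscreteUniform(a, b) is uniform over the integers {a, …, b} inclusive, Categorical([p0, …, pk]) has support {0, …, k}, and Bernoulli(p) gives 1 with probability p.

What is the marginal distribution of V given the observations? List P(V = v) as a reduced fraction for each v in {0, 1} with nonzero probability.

P(V=0) = 1/4, P(V=1) = 3/4

Enumerate traces; 54 have nonzero weight after conditioning:
  (V=0, X=0, Z=1, W=2, U=3, Y=2) weight 1/540
  (V=0, X=0, Z=1, W=2, U=3, Y=3) weight 1/540
  (V=0, X=0, Z=2, W=2, U=3, Y=2) weight 1/540
  (V=0, X=0, Z=2, W=2, U=3, Y=3) weight 1/540
  (V=0, X=0, Z=3, W=2, U=3, Y=2) weight 1/540
  (V=0, X=0, Z=3, W=2, U=3, Y=3) weight 1/540
  (V=0, X=1, Z=1, W=2, U=3, Y=2) weight 1/540
  (V=0, X=1, Z=1, W=2, U=3, Y=3) weight 1/540
  (V=1, X=0, Z=1, W=1, U=4, Y=2) weight 1/600
  … 45 more
Group by V:
  weight(V=0) = 1/30
  weight(V=1) = 1/10
Total weight = 1/30 + 1/10 = 2/15
P(V=0 | obs) = 1/30 / 2/15 = 1/4
P(V=1 | obs) = 1/10 / 2/15 = 3/4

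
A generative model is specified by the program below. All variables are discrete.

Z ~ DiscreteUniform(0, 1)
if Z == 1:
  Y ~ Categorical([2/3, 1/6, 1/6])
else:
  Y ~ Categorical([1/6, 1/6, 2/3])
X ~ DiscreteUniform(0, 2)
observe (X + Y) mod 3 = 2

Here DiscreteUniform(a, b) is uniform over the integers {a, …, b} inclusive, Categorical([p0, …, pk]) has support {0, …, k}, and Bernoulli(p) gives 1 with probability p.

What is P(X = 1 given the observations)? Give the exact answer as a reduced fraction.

Enumerate traces; 6 have nonzero weight after conditioning:
  (Z=0, Y=0, X=2) weight 1/36
  (Z=0, Y=1, X=1) weight 1/36
  (Z=0, Y=2, X=0) weight 1/9
  (Z=1, Y=0, X=2) weight 1/9
  (Z=1, Y=1, X=1) weight 1/36
  (Z=1, Y=2, X=0) weight 1/36
Group by X:
  weight(X=0) = 5/36
  weight(X=1) = 1/18
  weight(X=2) = 5/36
Total weight = 5/36 + 1/18 + 5/36 = 1/3
P(X=0 | obs) = 5/36 / 1/3 = 5/12
P(X=1 | obs) = 1/18 / 1/3 = 1/6
P(X=2 | obs) = 5/36 / 1/3 = 5/12

P(X = 1 | obs) = 1/6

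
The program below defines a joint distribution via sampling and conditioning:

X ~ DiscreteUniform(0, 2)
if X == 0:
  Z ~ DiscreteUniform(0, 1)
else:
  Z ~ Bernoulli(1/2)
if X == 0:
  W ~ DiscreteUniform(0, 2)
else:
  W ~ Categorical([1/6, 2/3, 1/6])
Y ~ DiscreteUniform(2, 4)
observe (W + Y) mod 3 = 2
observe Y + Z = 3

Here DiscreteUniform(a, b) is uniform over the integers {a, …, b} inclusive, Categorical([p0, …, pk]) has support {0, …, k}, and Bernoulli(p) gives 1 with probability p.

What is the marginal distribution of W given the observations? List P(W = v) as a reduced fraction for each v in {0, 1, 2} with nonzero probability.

P(W=0) = 1/2, P(W=2) = 1/2

Enumerate traces; 6 have nonzero weight after conditioning:
  (X=0, Z=0, W=2, Y=3) weight 1/54
  (X=0, Z=1, W=0, Y=2) weight 1/54
  (X=1, Z=0, W=2, Y=3) weight 1/108
  (X=1, Z=1, W=0, Y=2) weight 1/108
  (X=2, Z=0, W=2, Y=3) weight 1/108
  (X=2, Z=1, W=0, Y=2) weight 1/108
Group by W:
  weight(W=0) = 1/27
  weight(W=2) = 1/27
Total weight = 1/27 + 1/27 = 2/27
P(W=0 | obs) = 1/27 / 2/27 = 1/2
P(W=2 | obs) = 1/27 / 2/27 = 1/2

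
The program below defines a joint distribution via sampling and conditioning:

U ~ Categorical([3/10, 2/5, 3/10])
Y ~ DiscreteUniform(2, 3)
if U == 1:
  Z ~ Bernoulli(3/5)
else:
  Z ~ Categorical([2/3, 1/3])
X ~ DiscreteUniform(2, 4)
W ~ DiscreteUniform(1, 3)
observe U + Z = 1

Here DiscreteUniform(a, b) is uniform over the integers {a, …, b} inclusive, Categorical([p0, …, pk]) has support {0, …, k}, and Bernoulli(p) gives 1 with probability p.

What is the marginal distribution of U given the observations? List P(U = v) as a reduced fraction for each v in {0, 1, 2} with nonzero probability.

Enumerate traces; 36 have nonzero weight after conditioning:
  (U=0, Y=2, Z=1, X=2, W=1) weight 1/180
  (U=0, Y=2, Z=1, X=2, W=2) weight 1/180
  (U=0, Y=2, Z=1, X=2, W=3) weight 1/180
  (U=0, Y=2, Z=1, X=3, W=1) weight 1/180
  (U=0, Y=2, Z=1, X=3, W=2) weight 1/180
  (U=0, Y=2, Z=1, X=3, W=3) weight 1/180
  (U=0, Y=2, Z=1, X=4, W=1) weight 1/180
  (U=0, Y=2, Z=1, X=4, W=2) weight 1/180
  (U=1, Y=2, Z=0, X=2, W=1) weight 2/225
  … 27 more
Group by U:
  weight(U=0) = 1/10
  weight(U=1) = 4/25
Total weight = 1/10 + 4/25 = 13/50
P(U=0 | obs) = 1/10 / 13/50 = 5/13
P(U=1 | obs) = 4/25 / 13/50 = 8/13

P(U=0) = 5/13, P(U=1) = 8/13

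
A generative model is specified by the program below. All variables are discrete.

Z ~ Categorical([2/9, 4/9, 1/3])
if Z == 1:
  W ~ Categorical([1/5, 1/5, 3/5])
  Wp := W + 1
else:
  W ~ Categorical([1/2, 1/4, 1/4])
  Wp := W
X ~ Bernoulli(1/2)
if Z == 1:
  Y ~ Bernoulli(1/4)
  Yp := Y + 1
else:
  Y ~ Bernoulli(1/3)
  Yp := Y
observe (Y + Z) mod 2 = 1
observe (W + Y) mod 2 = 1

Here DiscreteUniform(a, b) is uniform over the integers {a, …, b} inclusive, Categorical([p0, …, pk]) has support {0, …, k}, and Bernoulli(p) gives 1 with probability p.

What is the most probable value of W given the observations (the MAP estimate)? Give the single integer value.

Enumerate traces; 10 have nonzero weight after conditioning:
  (Z=0, W=0, X=0, Y=1) weight 1/54
  (Z=0, W=0, X=1, Y=1) weight 1/54
  (Z=0, W=2, X=0, Y=1) weight 1/108
  (Z=0, W=2, X=1, Y=1) weight 1/108
  (Z=1, W=1, X=0, Y=0) weight 1/30
  (Z=1, W=1, X=1, Y=0) weight 1/30
  (Z=2, W=0, X=0, Y=1) weight 1/36
  (Z=2, W=0, X=1, Y=1) weight 1/36
  … 2 more
Group by W:
  weight(W=0) = 5/54
  weight(W=1) = 1/15
  weight(W=2) = 5/108
Total weight = 5/54 + 1/15 + 5/108 = 37/180
P(W=0 | obs) = 5/54 / 37/180 = 50/111
P(W=1 | obs) = 1/15 / 37/180 = 12/37
P(W=2 | obs) = 5/108 / 37/180 = 25/111
argmax = 0

argmax_v P(W = v | obs) = 0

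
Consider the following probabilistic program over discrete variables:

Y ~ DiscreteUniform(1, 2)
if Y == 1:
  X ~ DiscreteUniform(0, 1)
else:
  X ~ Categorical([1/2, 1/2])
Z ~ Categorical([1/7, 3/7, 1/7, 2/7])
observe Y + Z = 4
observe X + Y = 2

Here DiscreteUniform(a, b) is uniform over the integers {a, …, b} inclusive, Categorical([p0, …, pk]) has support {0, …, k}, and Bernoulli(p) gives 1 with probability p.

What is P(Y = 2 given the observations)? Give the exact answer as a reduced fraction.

P(Y = 2 | obs) = 1/3

Enumerate traces; 2 have nonzero weight after conditioning:
  (Y=1, X=1, Z=3) weight 1/14
  (Y=2, X=0, Z=2) weight 1/28
Group by Y:
  weight(Y=1) = 1/14
  weight(Y=2) = 1/28
Total weight = 1/14 + 1/28 = 3/28
P(Y=1 | obs) = 1/14 / 3/28 = 2/3
P(Y=2 | obs) = 1/28 / 3/28 = 1/3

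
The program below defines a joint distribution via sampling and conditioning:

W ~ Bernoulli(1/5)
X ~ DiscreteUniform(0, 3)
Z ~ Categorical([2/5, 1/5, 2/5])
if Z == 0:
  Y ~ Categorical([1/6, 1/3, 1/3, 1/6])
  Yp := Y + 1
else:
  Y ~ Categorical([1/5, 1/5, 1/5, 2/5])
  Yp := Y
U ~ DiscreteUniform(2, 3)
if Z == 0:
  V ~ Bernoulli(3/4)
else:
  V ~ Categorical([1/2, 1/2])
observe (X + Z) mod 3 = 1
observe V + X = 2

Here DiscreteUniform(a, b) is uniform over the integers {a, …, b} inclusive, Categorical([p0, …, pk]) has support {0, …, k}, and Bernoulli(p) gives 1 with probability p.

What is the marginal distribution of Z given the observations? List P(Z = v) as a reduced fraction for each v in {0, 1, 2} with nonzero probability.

P(Z=0) = 3/5, P(Z=2) = 2/5

Enumerate traces; 32 have nonzero weight after conditioning:
  (W=0, X=1, Z=0, Y=0, U=2, V=1) weight 1/200
  (W=0, X=1, Z=0, Y=0, U=3, V=1) weight 1/200
  (W=0, X=1, Z=0, Y=1, U=2, V=1) weight 1/100
  (W=0, X=1, Z=0, Y=1, U=3, V=1) weight 1/100
  (W=0, X=1, Z=0, Y=2, U=2, V=1) weight 1/100
  (W=0, X=1, Z=0, Y=2, U=3, V=1) weight 1/100
  (W=0, X=1, Z=0, Y=3, U=2, V=1) weight 1/200
  (W=0, X=1, Z=0, Y=3, U=3, V=1) weight 1/200
  (W=0, X=2, Z=2, Y=0, U=2, V=0) weight 1/250
  … 23 more
Group by Z:
  weight(Z=0) = 3/40
  weight(Z=2) = 1/20
Total weight = 3/40 + 1/20 = 1/8
P(Z=0 | obs) = 3/40 / 1/8 = 3/5
P(Z=2 | obs) = 1/20 / 1/8 = 2/5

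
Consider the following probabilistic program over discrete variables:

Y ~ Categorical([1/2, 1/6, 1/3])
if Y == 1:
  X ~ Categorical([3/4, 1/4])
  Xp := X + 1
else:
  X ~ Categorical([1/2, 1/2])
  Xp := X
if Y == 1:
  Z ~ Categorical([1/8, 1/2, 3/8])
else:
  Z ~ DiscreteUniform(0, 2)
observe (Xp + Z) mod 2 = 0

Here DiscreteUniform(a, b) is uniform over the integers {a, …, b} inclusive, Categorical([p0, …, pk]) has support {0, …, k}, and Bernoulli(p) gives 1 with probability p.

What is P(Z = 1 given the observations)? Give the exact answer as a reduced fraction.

Enumerate traces; 9 have nonzero weight after conditioning:
  (Y=0, X=0, Z=0) weight 1/12
  (Y=0, X=0, Z=2) weight 1/12
  (Y=0, X=1, Z=1) weight 1/12
  (Y=1, X=0, Z=1) weight 1/16
  (Y=1, X=1, Z=0) weight 1/192
  (Y=1, X=1, Z=2) weight 1/64
  (Y=2, X=0, Z=0) weight 1/18
  (Y=2, X=0, Z=2) weight 1/18
  … 1 more
Group by Z:
  weight(Z=0) = 83/576
  weight(Z=1) = 29/144
  weight(Z=2) = 89/576
Total weight = 83/576 + 29/144 + 89/576 = 1/2
P(Z=0 | obs) = 83/576 / 1/2 = 83/288
P(Z=1 | obs) = 29/144 / 1/2 = 29/72
P(Z=2 | obs) = 89/576 / 1/2 = 89/288

P(Z = 1 | obs) = 29/72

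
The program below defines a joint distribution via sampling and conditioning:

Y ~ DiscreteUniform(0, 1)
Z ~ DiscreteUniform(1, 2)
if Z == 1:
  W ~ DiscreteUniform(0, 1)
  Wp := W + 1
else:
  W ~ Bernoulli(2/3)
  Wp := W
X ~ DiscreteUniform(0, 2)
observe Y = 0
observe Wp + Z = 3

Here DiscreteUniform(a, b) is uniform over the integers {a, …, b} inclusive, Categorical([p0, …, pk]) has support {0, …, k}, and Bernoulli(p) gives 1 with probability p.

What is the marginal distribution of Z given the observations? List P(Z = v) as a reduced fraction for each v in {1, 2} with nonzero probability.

Enumerate traces; 6 have nonzero weight after conditioning:
  (Y=0, Z=1, W=1, X=0) weight 1/24
  (Y=0, Z=1, W=1, X=1) weight 1/24
  (Y=0, Z=1, W=1, X=2) weight 1/24
  (Y=0, Z=2, W=1, X=0) weight 1/18
  (Y=0, Z=2, W=1, X=1) weight 1/18
  (Y=0, Z=2, W=1, X=2) weight 1/18
Group by Z:
  weight(Z=1) = 1/8
  weight(Z=2) = 1/6
Total weight = 1/8 + 1/6 = 7/24
P(Z=1 | obs) = 1/8 / 7/24 = 3/7
P(Z=2 | obs) = 1/6 / 7/24 = 4/7

P(Z=1) = 3/7, P(Z=2) = 4/7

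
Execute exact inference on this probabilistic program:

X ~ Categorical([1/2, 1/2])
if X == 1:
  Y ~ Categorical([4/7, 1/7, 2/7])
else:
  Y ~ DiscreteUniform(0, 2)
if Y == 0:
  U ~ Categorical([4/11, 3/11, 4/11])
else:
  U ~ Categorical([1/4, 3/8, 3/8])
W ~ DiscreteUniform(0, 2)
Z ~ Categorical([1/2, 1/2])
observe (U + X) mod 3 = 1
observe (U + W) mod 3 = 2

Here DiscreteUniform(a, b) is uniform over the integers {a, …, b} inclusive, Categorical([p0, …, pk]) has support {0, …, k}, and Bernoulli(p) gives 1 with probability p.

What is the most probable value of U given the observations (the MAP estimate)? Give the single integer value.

Enumerate traces; 12 have nonzero weight after conditioning:
  (X=0, Y=0, U=1, W=1, Z=0) weight 1/132
  (X=0, Y=0, U=1, W=1, Z=1) weight 1/132
  (X=0, Y=1, U=1, W=1, Z=0) weight 1/96
  (X=0, Y=1, U=1, W=1, Z=1) weight 1/96
  (X=0, Y=2, U=1, W=1, Z=0) weight 1/96
  (X=0, Y=2, U=1, W=1, Z=1) weight 1/96
  (X=1, Y=0, U=0, W=2, Z=0) weight 4/231
  (X=1, Y=0, U=0, W=2, Z=1) weight 4/231
  … 4 more
Group by U:
  weight(U=0) = 97/1848
  weight(U=1) = 5/88
Total weight = 97/1848 + 5/88 = 101/924
P(U=0 | obs) = 97/1848 / 101/924 = 97/202
P(U=1 | obs) = 5/88 / 101/924 = 105/202
argmax = 1

argmax_v P(U = v | obs) = 1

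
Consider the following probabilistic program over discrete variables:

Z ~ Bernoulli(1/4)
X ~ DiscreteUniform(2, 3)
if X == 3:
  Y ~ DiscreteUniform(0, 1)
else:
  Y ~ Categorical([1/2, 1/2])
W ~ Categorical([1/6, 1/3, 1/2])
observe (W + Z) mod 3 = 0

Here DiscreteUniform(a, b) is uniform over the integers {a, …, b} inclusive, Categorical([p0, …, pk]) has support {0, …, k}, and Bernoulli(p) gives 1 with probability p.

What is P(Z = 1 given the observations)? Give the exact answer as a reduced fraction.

P(Z = 1 | obs) = 1/2

Enumerate traces; 8 have nonzero weight after conditioning:
  (Z=0, X=2, Y=0, W=0) weight 1/32
  (Z=0, X=2, Y=1, W=0) weight 1/32
  (Z=0, X=3, Y=0, W=0) weight 1/32
  (Z=0, X=3, Y=1, W=0) weight 1/32
  (Z=1, X=2, Y=0, W=2) weight 1/32
  (Z=1, X=2, Y=1, W=2) weight 1/32
  (Z=1, X=3, Y=0, W=2) weight 1/32
  (Z=1, X=3, Y=1, W=2) weight 1/32
Group by Z:
  weight(Z=0) = 1/8
  weight(Z=1) = 1/8
Total weight = 1/8 + 1/8 = 1/4
P(Z=0 | obs) = 1/8 / 1/4 = 1/2
P(Z=1 | obs) = 1/8 / 1/4 = 1/2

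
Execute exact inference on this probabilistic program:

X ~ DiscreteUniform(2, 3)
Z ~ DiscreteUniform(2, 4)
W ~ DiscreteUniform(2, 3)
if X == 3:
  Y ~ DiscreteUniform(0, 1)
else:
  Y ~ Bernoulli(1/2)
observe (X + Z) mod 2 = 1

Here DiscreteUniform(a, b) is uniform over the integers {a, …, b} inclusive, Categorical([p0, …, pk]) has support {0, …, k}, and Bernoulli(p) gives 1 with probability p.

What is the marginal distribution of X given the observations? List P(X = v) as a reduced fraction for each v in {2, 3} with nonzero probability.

Enumerate traces; 12 have nonzero weight after conditioning:
  (X=2, Z=3, W=2, Y=0) weight 1/24
  (X=2, Z=3, W=2, Y=1) weight 1/24
  (X=2, Z=3, W=3, Y=0) weight 1/24
  (X=2, Z=3, W=3, Y=1) weight 1/24
  (X=3, Z=2, W=2, Y=0) weight 1/24
  (X=3, Z=2, W=2, Y=1) weight 1/24
  (X=3, Z=2, W=3, Y=0) weight 1/24
  (X=3, Z=2, W=3, Y=1) weight 1/24
  … 4 more
Group by X:
  weight(X=2) = 1/6
  weight(X=3) = 1/3
Total weight = 1/6 + 1/3 = 1/2
P(X=2 | obs) = 1/6 / 1/2 = 1/3
P(X=3 | obs) = 1/3 / 1/2 = 2/3

P(X=2) = 1/3, P(X=3) = 2/3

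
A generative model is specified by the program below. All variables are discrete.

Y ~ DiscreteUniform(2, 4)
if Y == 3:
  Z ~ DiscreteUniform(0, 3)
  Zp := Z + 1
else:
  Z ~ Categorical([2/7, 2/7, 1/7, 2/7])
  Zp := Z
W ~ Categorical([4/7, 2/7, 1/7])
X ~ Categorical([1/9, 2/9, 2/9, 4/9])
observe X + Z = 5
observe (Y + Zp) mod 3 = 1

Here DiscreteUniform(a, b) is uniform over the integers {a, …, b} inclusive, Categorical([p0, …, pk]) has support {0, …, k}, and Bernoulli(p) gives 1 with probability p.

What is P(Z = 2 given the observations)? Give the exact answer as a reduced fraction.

P(Z = 2 | obs) = 8/23

Enumerate traces; 9 have nonzero weight after conditioning:
  (Y=2, Z=2, W=0, X=3) weight 16/1323
  (Y=2, Z=2, W=1, X=3) weight 8/1323
  (Y=2, Z=2, W=2, X=3) weight 4/1323
  (Y=3, Z=3, W=0, X=2) weight 2/189
  (Y=3, Z=3, W=1, X=2) weight 1/189
  (Y=3, Z=3, W=2, X=2) weight 1/378
  (Y=4, Z=3, W=0, X=2) weight 16/1323
  (Y=4, Z=3, W=1, X=2) weight 8/1323
  … 1 more
Group by Z:
  weight(Z=2) = 4/189
  weight(Z=3) = 5/126
Total weight = 4/189 + 5/126 = 23/378
P(Z=2 | obs) = 4/189 / 23/378 = 8/23
P(Z=3 | obs) = 5/126 / 23/378 = 15/23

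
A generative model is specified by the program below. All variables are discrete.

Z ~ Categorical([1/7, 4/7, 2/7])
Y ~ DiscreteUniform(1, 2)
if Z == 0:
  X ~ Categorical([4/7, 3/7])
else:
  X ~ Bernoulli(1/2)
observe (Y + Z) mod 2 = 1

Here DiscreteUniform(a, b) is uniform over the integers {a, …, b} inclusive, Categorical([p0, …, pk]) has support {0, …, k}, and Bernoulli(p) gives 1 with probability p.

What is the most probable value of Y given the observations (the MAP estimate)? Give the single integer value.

argmax_v P(Y = v | obs) = 2

Enumerate traces; 6 have nonzero weight after conditioning:
  (Z=0, Y=1, X=0) weight 2/49
  (Z=0, Y=1, X=1) weight 3/98
  (Z=1, Y=2, X=0) weight 1/7
  (Z=1, Y=2, X=1) weight 1/7
  (Z=2, Y=1, X=0) weight 1/14
  (Z=2, Y=1, X=1) weight 1/14
Group by Y:
  weight(Y=1) = 3/14
  weight(Y=2) = 2/7
Total weight = 3/14 + 2/7 = 1/2
P(Y=1 | obs) = 3/14 / 1/2 = 3/7
P(Y=2 | obs) = 2/7 / 1/2 = 4/7
argmax = 2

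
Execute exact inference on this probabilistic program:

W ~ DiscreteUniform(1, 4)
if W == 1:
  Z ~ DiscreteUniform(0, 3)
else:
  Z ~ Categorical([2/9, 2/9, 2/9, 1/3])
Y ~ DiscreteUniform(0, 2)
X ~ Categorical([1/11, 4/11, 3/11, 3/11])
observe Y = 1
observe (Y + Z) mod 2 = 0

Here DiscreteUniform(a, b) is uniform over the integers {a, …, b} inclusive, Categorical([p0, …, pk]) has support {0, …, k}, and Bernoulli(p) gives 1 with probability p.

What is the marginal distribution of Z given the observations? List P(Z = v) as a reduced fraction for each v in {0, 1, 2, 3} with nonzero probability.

P(Z=1) = 11/26, P(Z=3) = 15/26

Enumerate traces; 32 have nonzero weight after conditioning:
  (W=1, Z=1, Y=1, X=0) weight 1/528
  (W=1, Z=1, Y=1, X=1) weight 1/132
  (W=1, Z=1, Y=1, X=2) weight 1/176
  (W=1, Z=1, Y=1, X=3) weight 1/176
  (W=1, Z=3, Y=1, X=0) weight 1/528
  (W=1, Z=3, Y=1, X=1) weight 1/132
  (W=1, Z=3, Y=1, X=2) weight 1/176
  (W=1, Z=3, Y=1, X=3) weight 1/176
  … 24 more
Group by Z:
  weight(Z=1) = 11/144
  weight(Z=3) = 5/48
Total weight = 11/144 + 5/48 = 13/72
P(Z=1 | obs) = 11/144 / 13/72 = 11/26
P(Z=3 | obs) = 5/48 / 13/72 = 15/26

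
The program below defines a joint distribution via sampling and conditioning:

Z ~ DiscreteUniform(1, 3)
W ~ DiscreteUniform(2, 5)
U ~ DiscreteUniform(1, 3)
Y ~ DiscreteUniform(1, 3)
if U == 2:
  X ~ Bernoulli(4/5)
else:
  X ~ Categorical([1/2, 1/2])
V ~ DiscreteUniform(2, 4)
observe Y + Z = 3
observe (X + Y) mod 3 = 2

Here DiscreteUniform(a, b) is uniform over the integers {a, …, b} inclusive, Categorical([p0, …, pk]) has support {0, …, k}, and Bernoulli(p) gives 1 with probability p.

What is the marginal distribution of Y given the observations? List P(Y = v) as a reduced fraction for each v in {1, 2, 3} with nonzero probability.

Enumerate traces; 72 have nonzero weight after conditioning:
  (Z=1, W=2, U=1, Y=2, X=0, V=2) weight 1/648
  (Z=1, W=2, U=1, Y=2, X=0, V=3) weight 1/648
  (Z=1, W=2, U=1, Y=2, X=0, V=4) weight 1/648
  (Z=1, W=2, U=2, Y=2, X=0, V=2) weight 1/1620
  (Z=1, W=2, U=2, Y=2, X=0, V=3) weight 1/1620
  (Z=1, W=2, U=2, Y=2, X=0, V=4) weight 1/1620
  (Z=1, W=2, U=3, Y=2, X=0, V=2) weight 1/648
  (Z=1, W=2, U=3, Y=2, X=0, V=3) weight 1/648
  (Z=2, W=2, U=1, Y=1, X=1, V=2) weight 1/648
  … 63 more
Group by Y:
  weight(Y=1) = 1/15
  weight(Y=2) = 2/45
Total weight = 1/15 + 2/45 = 1/9
P(Y=1 | obs) = 1/15 / 1/9 = 3/5
P(Y=2 | obs) = 2/45 / 1/9 = 2/5

P(Y=1) = 3/5, P(Y=2) = 2/5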